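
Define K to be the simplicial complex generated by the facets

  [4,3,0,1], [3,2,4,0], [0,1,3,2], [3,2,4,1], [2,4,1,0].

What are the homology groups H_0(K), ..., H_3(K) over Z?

Take the total order 0 < 1 < 2 < 3 < 4 on the vertex set. Then K (dimension 3) consists of the simplices:

  0-simplices (5): [0], [1], [2], [3], [4]
  1-simplices (10): [0,1], [0,2], [0,3], [0,4], [1,2], [1,3], [1,4], [2,3], [2,4], [3,4]
  2-simplices (10): [0,1,2], [0,1,3], [0,1,4], [0,2,3], [0,2,4], [0,3,4], [1,2,3], [1,2,4], [1,3,4], [2,3,4]
  3-simplices (5): [0,1,2,3], [0,1,2,4], [0,1,3,4], [0,2,3,4], [1,2,3,4]

so the chain groups are C_0 ≅ Z^5, C_1 ≅ Z^10, C_2 ≅ Z^10, C_3 ≅ Z^5.

∂_1: C_1 → C_0 sends each edge [p,q] (with p < q) to q − p. For instance
  ∂[0,3] = [3] − [0].
As a 5×10 matrix over Z this has rank 4, with invariant factors (1,1,1,1).

Boundary ∂_2: C_2 → C_1 maps a triangle to the signed sum of its edges. For instance
  ∂[1,2,3] = [2,3] − [1,3] + [1,2],
  ∂[0,2,4] = [2,4] − [0,4] + [0,2].
As a 10×10 matrix over Z this has rank 6, with invariant factors (1,1,1,1,1,1).

Boundary ∂_3: C_3 → C_2 sends each 3-simplex σ to the alternating sum Σ_i (−1)^i (σ with its i-th vertex removed). For instance
  ∂[0,1,3,4] = [1,3,4] − [0,3,4] + [0,1,4] − [0,1,3],
  ∂[0,2,3,4] = [2,3,4] − [0,3,4] + [0,2,4] − [0,2,3].
This gives a 10×5 integer matrix of rank 4; reducing to Smith normal form yields diagonal entries (1,1,1,1).

From H_k ≅ ker(∂_k) / im(∂_{k+1}) we obtain:

  H_0: rank C_0 − rank ∂_1 = 5 − 4 = 1, and the invariant factors of ∂_1 are all 1, so H_0 = Z.
  H_1: rank ker ∂_1 − rank ∂_2 = (10 − 4) − 6 = 0, and the invariant factors of ∂_2 are all 1, so H_1 = 0.
  H_2: rank ker ∂_2 − rank ∂_3 = (10 − 6) − 4 = 0, and the invariant factors of ∂_3 are all 1, so H_2 = 0.
  H_3: rank ker ∂_3 − rank ∂_4 = (5 − 4) − 0 = 1, and there is no ∂_4, so H_3 = Z.

H_0 ≅ Z,  H_1 = 0,  H_2 = 0,  H_3 ≅ Z.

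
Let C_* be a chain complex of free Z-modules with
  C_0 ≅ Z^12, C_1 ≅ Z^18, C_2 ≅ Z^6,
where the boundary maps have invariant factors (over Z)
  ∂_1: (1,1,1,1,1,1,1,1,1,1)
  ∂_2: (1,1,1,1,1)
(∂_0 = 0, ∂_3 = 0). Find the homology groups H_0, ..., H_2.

H_0: b_0 = 12 − 0 − 10 = 2; torsion from ∂_1 factors > 1: none. So H_0 = Z^2.
H_1: b_1 = 18 − 10 − 5 = 3; torsion from ∂_2 factors > 1: none. So H_1 = Z^3.
H_2: b_2 = 6 − 5 − 0 = 1; torsion from ∂_3 factors > 1: none. So H_2 = Z.

H_0 = Z^2,  H_1 = Z^3,  H_2 = Z.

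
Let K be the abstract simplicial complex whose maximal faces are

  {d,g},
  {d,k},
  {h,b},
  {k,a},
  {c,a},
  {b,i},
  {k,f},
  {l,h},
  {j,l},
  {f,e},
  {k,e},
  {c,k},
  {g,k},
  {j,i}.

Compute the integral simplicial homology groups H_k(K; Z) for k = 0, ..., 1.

H_0 ≅ Z^2,  H_1 ≅ Z^4.

Order the vertices as a < b < c < d < e < f < g < h < i < j < k < l. Listing each simplex with vertices in this order, K has dimension 1 with simplices:

  0-simplices (12): a, b, c, d, e, f, g, h, i, j, k, l
  1-simplices (14): ac, ak, bh, bi, ck, dg, dk, ef, ek, fk, gk, hl, ij, jl

Hence C_0 ≅ Z^12, C_1 ≅ Z^14.

∂_1: C_1 → C_0 is given by ∂[p,q] = [q] − [p]. For instance
  ∂ak = k − a.
The resulting 12×14 matrix has rank 10, and its Smith normal form has invariant factors (1,1,1,1,1,1,1,1,1,1).

Now H_k = ker ∂_k / im ∂_{k+1}, so:

  H_0: rank C_0 − rank ∂_1 = 12 − 10 = 2, and the invariant factors of ∂_1 are all 1, so H_0 ≅ Z^2.
  H_1: rank ker ∂_1 − rank ∂_2 = (14 − 10) − 0 = 4, and there is no ∂_2, so H_1 ≅ Z^4.

As a check, the Euler characteristic is 12 − 14 = -2, which agrees with 2 − 4 = -2.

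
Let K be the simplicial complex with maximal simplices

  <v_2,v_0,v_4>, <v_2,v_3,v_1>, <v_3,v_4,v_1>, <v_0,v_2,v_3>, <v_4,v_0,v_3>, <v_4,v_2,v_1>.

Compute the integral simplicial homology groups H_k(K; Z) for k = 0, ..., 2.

H_0 = Z,  H_1 = 0,  H_2 = Z.

Take the total order v_0 < v_1 < v_2 < v_3 < v_4 on the vertex set. Then K (dimension 2) consists of the simplices:

  0-simplices (5): [v_0], [v_1], [v_2], [v_3], [v_4]
  1-simplices (9): [v_0,v_2], [v_0,v_3], [v_0,v_4], [v_1,v_2], [v_1,v_3], [v_1,v_4], [v_2,v_3], [v_2,v_4], [v_3,v_4]
  2-simplices (6): [v_0,v_2,v_3], [v_0,v_2,v_4], [v_0,v_3,v_4], [v_1,v_2,v_3], [v_1,v_2,v_4], [v_1,v_3,v_4]

Hence C_0 ≅ Z^5, C_1 ≅ Z^9, C_2 ≅ Z^6.

∂_1: C_1 → C_0 maps an edge to its endpoints' difference, ∂[p,q] = q − p. For instance
  ∂[v_1,v_2] = [v_2] − [v_1].
The resulting 5×9 matrix has rank 4, and its Smith normal form has invariant factors (1,1,1,1).

∂_2: C_2 → C_1 sends each 2-simplex [p,q,r] to [q,r] − [p,r] + [p,q]. For instance
  ∂[v_1,v_3,v_4] = [v_3,v_4] − [v_1,v_4] + [v_1,v_3],
  ∂[v_1,v_2,v_3] = [v_2,v_3] − [v_1,v_3] + [v_1,v_2].
The resulting 9×6 matrix has rank 5, and its Smith normal form has invariant factors (1,1,1,1,1).

Now H_k = ker ∂_k / im ∂_{k+1}, so:

  H_0: rank C_0 − rank ∂_1 = 5 − 4 = 1, and the invariant factors of ∂_1 are all 1, so H_0 ≅ Z.
  H_1: rank ker ∂_1 − rank ∂_2 = (9 − 4) − 5 = 0, and the invariant factors of ∂_2 are all 1, so H_1 ≅ 0.
  H_2: rank ker ∂_2 − rank ∂_3 = (6 − 5) − 0 = 1, and there is no ∂_3, so H_2 ≅ Z.

As a check, the Euler characteristic is 5 − 9 + 6 = 2, which agrees with 1 − 0 + 1 = 2.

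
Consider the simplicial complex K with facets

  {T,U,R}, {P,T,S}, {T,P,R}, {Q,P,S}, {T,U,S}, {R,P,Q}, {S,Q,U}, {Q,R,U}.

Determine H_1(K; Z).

H_1 ≅ 0.

Take the total order P < Q < R < S < T < U on the vertex set. Then K (dimension 2) consists of the simplices:

  0-simplices (6): P, Q, R, S, T, U
  1-simplices (12): PQ, PR, PS, PT, QR, QS, QU, RT, RU, ST, SU, TU
  2-simplices (8): PQR, PQS, PRT, PST, QRU, QSU, RTU, STU

so the chain groups are C_0 ≅ Z^6, C_1 ≅ Z^12, C_2 ≅ Z^8.

The boundary map ∂_1: C_1 → C_0 maps an edge to its endpoints' difference, ∂[p,q] = q − p.
The 6×12 boundary matrix has rank 5 and Smith normal form diag(1,1,1,1,1).

Boundary ∂_2: C_2 → C_1 sends each 2-simplex [p,q,r] to [q,r] − [p,r] + [p,q]. For instance
  ∂RTU = TU − RU + RT,
  ∂PQR = QR − PR + PQ.
The resulting 12×8 matrix has rank 7, and its Smith normal form has invariant factors (1,1,1,1,1,1,1).

Now H_k = ker ∂_k / im ∂_{k+1}, so:

  H_1: rank ker ∂_1 − rank ∂_2 = (12 − 5) − 7 = 0, and the invariant factors of ∂_2 are all 1, so H_1 = 0.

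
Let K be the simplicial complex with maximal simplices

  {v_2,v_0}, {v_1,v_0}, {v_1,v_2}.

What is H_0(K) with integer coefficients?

H_0 = Z.

Order the vertices as v_0 < v_1 < v_2. Listing each simplex with vertices in this order, K has dimension 1 with simplices:

  0-simplices (3): [v_0], [v_1], [v_2]
  1-simplices (3): [v_0,v_1], [v_0,v_2], [v_1,v_2]

giving chain groups C_0 ≅ Z^3, C_1 ≅ Z^3.

∂_1: C_1 → C_0 is given by ∂[p,q] = [q] − [p]. For instance
  ∂[v_0,v_2] = [v_2] − [v_0].
This gives a 3×3 integer matrix of rank 2; reducing to Smith normal form yields diagonal entries (1,1).

Reading off H_k = ker ∂_k / im ∂_{k+1}:

  H_0: rank C_0 − rank ∂_1 = 3 − 2 = 1, and the invariant factors of ∂_1 are all 1, so H_0 ≅ Z.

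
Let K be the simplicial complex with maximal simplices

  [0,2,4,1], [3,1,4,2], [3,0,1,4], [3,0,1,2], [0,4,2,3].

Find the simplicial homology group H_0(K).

H_0 = Z.

Take the total order 0 < 1 < 2 < 3 < 4 on the vertex set. Then K (dimension 3) consists of the simplices:

  0-simplices (5): [0], [1], [2], [3], [4]
  1-simplices (10): [0,1], [0,2], [0,3], [0,4], [1,2], [1,3], [1,4], [2,3], [2,4], [3,4]
  2-simplices (10): [0,1,2], [0,1,3], [0,1,4], [0,2,3], [0,2,4], [0,3,4], [1,2,3], [1,2,4], [1,3,4], [2,3,4]
  3-simplices (5): [0,1,2,3], [0,1,2,4], [0,1,3,4], [0,2,3,4], [1,2,3,4]

so the chain groups are C_0 ≅ Z^5, C_1 ≅ Z^10, C_2 ≅ Z^10, C_3 ≅ Z^5.

∂_1: C_1 → C_0 is given by ∂[p,q] = [q] − [p]. For instance
  ∂[0,2] = [2] − [0].
As a 5×10 matrix over Z this has rank 4, with invariant factors (1,1,1,1).

The boundary map ∂_2: C_2 → C_1 acts by ∂[p,q,r] = [q,r] − [p,r] + [p,q]. For instance
  ∂[0,2,3] = [2,3] − [0,3] + [0,2],
  ∂[1,2,3] = [2,3] − [1,3] + [1,2].
As a 10×10 matrix over Z this has rank 6, with invariant factors (1,1,1,1,1,1).

The boundary map ∂_3: C_3 → C_2 sends each 3-simplex σ to the alternating sum Σ_i (−1)^i (σ with its i-th vertex removed). For instance
  ∂[0,2,3,4] = [2,3,4] − [0,3,4] + [0,2,4] − [0,2,3],
  ∂[1,2,3,4] = [2,3,4] − [1,3,4] + [1,2,4] − [1,2,3].
The 10×5 boundary matrix has rank 4 and Smith normal form diag(1,1,1,1).

From H_k ≅ ker(∂_k) / im(∂_{k+1}) we obtain:

  H_0: rank C_0 − rank ∂_1 = 5 − 4 = 1, and the invariant factors of ∂_1 are all 1, so H_0 ≅ Z.

(K is a triangulation of the 3-sphere S^3.)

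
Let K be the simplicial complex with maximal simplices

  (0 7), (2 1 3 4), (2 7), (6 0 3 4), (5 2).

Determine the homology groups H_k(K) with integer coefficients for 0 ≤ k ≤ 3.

H_0 = Z,  H_1 = Z,  H_2 = 0,  H_3 = 0.

Order the vertices as 0 < 1 < 2 < 3 < 4 < 5 < 6 < 7. Listing each simplex with vertices in this order, K has dimension 3 with simplices:

  0-simplices (8): [0], [1], [2], [3], [4], [5], [6], [7]
  1-simplices (14): [0,3], [0,4], [0,6], [0,7], [1,2], [1,3], [1,4], [2,3], [2,4], [2,5], [2,7], [3,4], [3,6], [4,6]
  2-simplices (8): [0,3,4], [0,3,6], [0,4,6], [1,2,3], [1,2,4], [1,3,4], [2,3,4], [3,4,6]
  3-simplices (2): [0,3,4,6], [1,2,3,4]

Hence C_0 ≅ Z^8, C_1 ≅ Z^14, C_2 ≅ Z^8, C_3 ≅ Z^2.

The boundary map ∂_1: C_1 → C_0 sends each edge [p,q] (with p < q) to q − p. For instance
  ∂[1,4] = [4] − [1].
The 8×14 boundary matrix has rank 7 and Smith normal form diag(1,1,1,1,1,1,1).

∂_2: C_2 → C_1 sends each 2-simplex [p,q,r] to [q,r] − [p,r] + [p,q]. For instance
  ∂[0,3,6] = [3,6] − [0,6] + [0,3],
  ∂[0,4,6] = [4,6] − [0,6] + [0,4].
The resulting 14×8 matrix has rank 6, and its Smith normal form has invariant factors (1,1,1,1,1,1).

∂_3: C_3 → C_2 sends each 3-simplex σ to the alternating sum Σ_i (−1)^i (σ with its i-th vertex removed). For instance
  ∂[1,2,3,4] = [2,3,4] − [1,3,4] + [1,2,4] − [1,2,3],
  ∂[0,3,4,6] = [3,4,6] − [0,4,6] + [0,3,6] − [0,3,4].
The resulting 8×2 matrix has rank 2, and its Smith normal form has invariant factors (1,1).

Reading off H_k = ker ∂_k / im ∂_{k+1}:

  H_0: rank C_0 − rank ∂_1 = 8 − 7 = 1, and the invariant factors of ∂_1 are all 1, so H_0 ≅ Z.
  H_1: rank ker ∂_1 − rank ∂_2 = (14 − 7) − 6 = 1, and the invariant factors of ∂_2 are all 1, so H_1 ≅ Z.
  H_2: rank ker ∂_2 − rank ∂_3 = (8 − 6) − 2 = 0, and the invariant factors of ∂_3 are all 1, so H_2 ≅ 0.
  H_3: rank ker ∂_3 − rank ∂_4 = (2 − 2) − 0 = 0, and there is no ∂_4, so H_3 ≅ 0.

As a check, the Euler characteristic is 8 − 14 + 8 − 2 = 0, which agrees with 1 − 1 + 0 − 0 = 0.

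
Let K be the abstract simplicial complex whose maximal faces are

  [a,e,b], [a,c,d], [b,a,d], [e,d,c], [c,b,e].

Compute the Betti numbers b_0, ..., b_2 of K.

b_0 = 1, b_1 = 1, b_2 = 0.

Order the vertices as a < b < c < d < e. Listing each simplex with vertices in this order, K has dimension 2 with simplices:

  0-simplices (5): a, b, c, d, e
  1-simplices (10): ab, ac, ad, ae, bc, bd, be, cd, ce, de
  2-simplices (5): abd, abe, acd, bce, cde

so the chain groups are C_0 ≅ Z^5, C_1 ≅ Z^10, C_2 ≅ Z^5.

∂_1: C_1 → C_0 is given by ∂[p,q] = [q] − [p]. For instance
  ∂cd = d − c.
The resulting 5×10 matrix has rank 4, and its Smith normal form has invariant factors (1,1,1,1).

∂_2: C_2 → C_1 maps a triangle to the signed sum of its edges. For instance
  ∂acd = cd − ad + ac,
  ∂abd = bd − ad + ab.
The resulting 10×5 matrix has rank 5, and its Smith normal form has invariant factors (1,1,1,1,1).

From H_k ≅ ker(∂_k) / im(∂_{k+1}) we obtain:

  H_0: rank C_0 − rank ∂_1 = 5 − 4 = 1, and the invariant factors of ∂_1 are all 1, so H_0 = Z.
  H_1: rank ker ∂_1 − rank ∂_2 = (10 − 4) − 5 = 1, and the invariant factors of ∂_2 are all 1, so H_1 = Z.
  H_2: rank ker ∂_2 − rank ∂_3 = (5 − 5) − 0 = 0, and there is no ∂_3, so H_2 = 0.

(K is a triangulation of the Möbius band.)

Hence the Betti numbers are b_0 = 1, b_1 = 1, b_2 = 0.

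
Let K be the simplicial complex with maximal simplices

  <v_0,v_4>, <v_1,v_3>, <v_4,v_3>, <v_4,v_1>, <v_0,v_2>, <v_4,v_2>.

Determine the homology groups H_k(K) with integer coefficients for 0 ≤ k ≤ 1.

H_0 = Z,  H_1 = Z^2.

Take the total order v_0 < v_1 < v_2 < v_3 < v_4 on the vertex set. Then K (dimension 1) consists of the simplices:

  0-simplices (5): [v_0], [v_1], [v_2], [v_3], [v_4]
  1-simplices (6): [v_0,v_2], [v_0,v_4], [v_1,v_3], [v_1,v_4], [v_2,v_4], [v_3,v_4]

giving chain groups C_0 ≅ Z^5, C_1 ≅ Z^6.

Boundary ∂_1: C_1 → C_0 maps an edge to its endpoints' difference, ∂[p,q] = q − p.
As a 5×6 matrix over Z this has rank 4, with invariant factors (1,1,1,1).

Computing H_k = (kernel of ∂_k) / (image of ∂_{k+1}):

  H_0: rank C_0 − rank ∂_1 = 5 − 4 = 1, and the invariant factors of ∂_1 are all 1, so H_0 ≅ Z.
  H_1: rank ker ∂_1 − rank ∂_2 = (6 − 4) − 0 = 2, and there is no ∂_2, so H_1 ≅ Z^2.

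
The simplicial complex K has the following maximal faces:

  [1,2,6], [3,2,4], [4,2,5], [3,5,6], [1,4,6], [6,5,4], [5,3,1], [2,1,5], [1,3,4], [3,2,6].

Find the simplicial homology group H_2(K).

H_2 ≅ 0.

K has 6 vertices, 15 edges, 10 triangles.
rank ∂_2 = 10, rank ∂_3 = 0 ⇒ b_2 = 10 − 10 − 0 = 0. So H_2 = 0.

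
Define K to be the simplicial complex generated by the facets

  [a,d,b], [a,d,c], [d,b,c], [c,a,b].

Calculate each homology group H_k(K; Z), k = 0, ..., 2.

Fix the vertex order a < b < c < d and write every simplex with vertices in increasing order. Then dim K = 2 and the simplices of K are:

  0-simplices (4): a, b, c, d
  1-simplices (6): ab, ac, ad, bc, bd, cd
  2-simplices (4): abc, abd, acd, bcd

Hence C_0 ≅ Z^4, C_1 ≅ Z^6, C_2 ≅ Z^4.

Boundary ∂_1: C_1 → C_0 sends each edge [p,q] (with p < q) to q − p. For instance
  ∂ad = d − a.
This gives a 4×6 integer matrix of rank 3; reducing to Smith normal form yields diagonal entries (1,1,1).

Boundary ∂_2: C_2 → C_1 sends each 2-simplex [p,q,r] to [q,r] − [p,r] + [p,q]. For instance
  ∂abc = bc − ac + ab,
  ∂bcd = cd − bd + bc.
The resulting 6×4 matrix has rank 3, and its Smith normal form has invariant factors (1,1,1).

From H_k ≅ ker(∂_k) / im(∂_{k+1}) we obtain:

  H_0: rank C_0 − rank ∂_1 = 4 − 3 = 1, and the invariant factors of ∂_1 are all 1, so H_0 ≅ Z.
  H_1: rank ker ∂_1 − rank ∂_2 = (6 − 3) − 3 = 0, and the invariant factors of ∂_2 are all 1, so H_1 ≅ 0.
  H_2: rank ker ∂_2 − rank ∂_3 = (4 − 3) − 0 = 1, and there is no ∂_3, so H_2 ≅ Z.

H_0 = Z,  H_1 = 0,  H_2 = Z.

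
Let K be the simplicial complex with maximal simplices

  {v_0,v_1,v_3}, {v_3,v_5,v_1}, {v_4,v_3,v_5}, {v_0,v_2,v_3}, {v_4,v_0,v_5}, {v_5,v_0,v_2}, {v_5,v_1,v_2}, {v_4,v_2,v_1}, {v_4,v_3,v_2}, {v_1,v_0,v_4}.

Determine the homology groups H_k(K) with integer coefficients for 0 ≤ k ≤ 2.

Take the total order v_0 < v_1 < v_2 < v_3 < v_4 < v_5 on the vertex set. Then K (dimension 2) consists of the simplices:

  0-simplices (6): [v_0], [v_1], [v_2], [v_3], [v_4], [v_5]
  1-simplices (15): (15 of them)
  2-simplices (10): [v_0,v_1,v_3], [v_0,v_1,v_4], [v_0,v_2,v_3], [v_0,v_2,v_5], [v_0,v_4,v_5], [v_1,v_2,v_4], [v_1,v_2,v_5], [v_1,v_3,v_5], [v_2,v_3,v_4], [v_3,v_4,v_5]

so the chain groups are C_0 ≅ Z^6, C_1 ≅ Z^15, C_2 ≅ Z^10.

The boundary map ∂_1: C_1 → C_0 is given by ∂[p,q] = [q] − [p]. For instance
  ∂[v_2,v_4] = [v_4] − [v_2].
The 6×15 boundary matrix has rank 5 and Smith normal form diag(1,1,1,1,1).

Boundary ∂_2: C_2 → C_1 maps a triangle to the signed sum of its edges. For instance
  ∂[v_1,v_3,v_5] = [v_3,v_5] − [v_1,v_5] + [v_1,v_3],
  ∂[v_0,v_1,v_4] = [v_1,v_4] − [v_0,v_4] + [v_0,v_1].
The resulting 15×10 matrix has rank 10, and its Smith normal form has invariant factors (1,1,1,1,1,1,1,1,1,2).

Reading off H_k = ker ∂_k / im ∂_{k+1}:

  H_0: rank C_0 − rank ∂_1 = 6 − 5 = 1, and the invariant factors of ∂_1 are all 1, so H_0 = Z.
  H_1: rank ker ∂_1 − rank ∂_2 = (15 − 5) − 10 = 0, and ∂_2 has invariant factor 2 > 1, so H_1 = Z/2.
  H_2: rank ker ∂_2 − rank ∂_3 = (10 − 10) − 0 = 0, and there is no ∂_3, so H_2 = 0.

As a check, the Euler characteristic is 6 − 15 + 10 = 1, which agrees with 1 − 0 + 0 = 1.
(K is a triangulation of the real projective plane RP^2.)

H_0 ≅ Z,  H_1 ≅ Z/2,  H_2 = 0.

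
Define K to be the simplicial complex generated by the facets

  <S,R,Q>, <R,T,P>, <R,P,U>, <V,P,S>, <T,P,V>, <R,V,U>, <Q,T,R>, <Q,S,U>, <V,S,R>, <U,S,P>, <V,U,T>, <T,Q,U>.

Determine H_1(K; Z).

H_1 ≅ Z/2Z.

Fix the vertex order P < Q < R < S < T < U < V and write every simplex with vertices in increasing order. Then dim K = 2 and the simplices of K are:

  0-simplices (7): P, Q, R, S, T, U, V
  1-simplices (18): PR, PS, PT, PU, PV, QR, QS, QT, QU, RS, RT, RU, RV, SU, SV, TU, TV, UV
  2-simplices (12): PRT, PRU, PSU, PSV, PTV, QRS, QRT, QSU, QTU, RSV, RUV, TUV

giving chain groups C_0 ≅ Z^7, C_1 ≅ Z^18, C_2 ≅ Z^12.

∂_1: C_1 → C_0 sends each edge [p,q] (with p < q) to q − p.
This gives a 7×18 integer matrix of rank 6; reducing to Smith normal form yields diagonal entries (1,1,1,1,1,1).

∂_2: C_2 → C_1 acts by ∂[p,q,r] = [q,r] − [p,r] + [p,q]. For instance
  ∂PRT = RT − PT + PR,
  ∂PSU = SU − PU + PS.
As a 18×12 matrix over Z this has rank 12, with invariant factors (1,1,1,1,1,1,1,1,1,1,1,2).

Now H_k = ker ∂_k / im ∂_{k+1}, so:

  H_1: rank ker ∂_1 − rank ∂_2 = (18 − 6) − 12 = 0, and ∂_2 has invariant factor 2 > 1, so H_1 ≅ Z/2Z.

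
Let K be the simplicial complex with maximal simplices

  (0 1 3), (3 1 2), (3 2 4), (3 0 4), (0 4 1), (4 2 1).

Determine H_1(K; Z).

H_1 ≅ 0.

K has 5 vertices, 9 edges, 6 triangles.
rank ∂_1 = 4, rank ∂_2 = 5 ⇒ b_1 = 9 − 4 − 5 = 0; all invariant factors of ∂_2 are 1 so no torsion. So H_1 ≅ 0.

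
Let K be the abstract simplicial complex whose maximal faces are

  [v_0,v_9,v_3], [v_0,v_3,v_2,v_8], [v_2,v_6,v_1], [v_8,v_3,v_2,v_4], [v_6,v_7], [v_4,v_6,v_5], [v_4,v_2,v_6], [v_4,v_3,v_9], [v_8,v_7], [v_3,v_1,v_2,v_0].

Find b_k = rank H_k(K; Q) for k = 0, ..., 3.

b_0 = 1, b_1 = 1, b_2 = 0, b_3 = 0.

Take the total order v_0 < v_1 < v_2 < v_3 < v_4 < v_5 < v_6 < v_7 < v_8 < v_9 on the vertex set. Then K (dimension 3) consists of the simplices:

  0-simplices (10): [v_0], [v_1], [v_2], [v_3], [v_4], [v_5], [v_6], [v_7], [v_8], [v_9]
  1-simplices (22): (22 of them)
  2-simplices (15): (15 of them)
  3-simplices (3): [v_0,v_1,v_2,v_3], [v_0,v_2,v_3,v_8], [v_2,v_3,v_4,v_8]

so the chain groups are C_0 ≅ Z^10, C_1 ≅ Z^22, C_2 ≅ Z^15, C_3 ≅ Z^3.

The boundary map ∂_1: C_1 → C_0 sends each edge [p,q] (with p < q) to q − p.
The resulting 10×22 matrix has rank 9, and its Smith normal form has invariant factors (1,1,1,1,1,1,1,1,1).

The boundary map ∂_2: C_2 → C_1 acts by ∂[p,q,r] = [q,r] − [p,r] + [p,q]. For instance
  ∂[v_3,v_4,v_8] = [v_4,v_8] − [v_3,v_8] + [v_3,v_4],
  ∂[v_0,v_1,v_3] = [v_1,v_3] − [v_0,v_3] + [v_0,v_1].
The resulting 22×15 matrix has rank 12, and its Smith normal form has invariant factors (1,1,1,1,1,1,1,1,1,1,1,1).

The boundary map ∂_3: C_3 → C_2 sends each 3-simplex σ to the alternating sum Σ_i (−1)^i (σ with its i-th vertex removed). For instance
  ∂[v_0,v_2,v_3,v_8] = [v_2,v_3,v_8] − [v_0,v_3,v_8] + [v_0,v_2,v_8] − [v_0,v_2,v_3],
  ∂[v_0,v_1,v_2,v_3] = [v_1,v_2,v_3] − [v_0,v_2,v_3] + [v_0,v_1,v_3] − [v_0,v_1,v_2].
The resulting 15×3 matrix has rank 3, and its Smith normal form has invariant factors (1,1,1).

Computing H_k = (kernel of ∂_k) / (image of ∂_{k+1}):

  H_0: rank C_0 − rank ∂_1 = 10 − 9 = 1, and the invariant factors of ∂_1 are all 1, so H_0 ≅ Z.
  H_1: rank ker ∂_1 − rank ∂_2 = (22 − 9) − 12 = 1, and the invariant factors of ∂_2 are all 1, so H_1 ≅ Z.
  H_2: rank ker ∂_2 − rank ∂_3 = (15 − 12) − 3 = 0, and the invariant factors of ∂_3 are all 1, so H_2 ≅ 0.
  H_3: rank ker ∂_3 − rank ∂_4 = (3 − 3) − 0 = 0, and there is no ∂_4, so H_3 ≅ 0.

Hence the Betti numbers are b_0 = 1, b_1 = 1, b_2 = 0, b_3 = 0.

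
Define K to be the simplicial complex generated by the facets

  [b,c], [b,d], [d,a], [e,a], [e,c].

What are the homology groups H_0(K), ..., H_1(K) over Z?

H_0 ≅ Z,  H_1 ≅ Z.

Order the vertices as a < b < c < d < e. Listing each simplex with vertices in this order, K has dimension 1 with simplices:

  0-simplices (5): a, b, c, d, e
  1-simplices (5): ad, ae, bc, bd, ce

Hence C_0 ≅ Z^5, C_1 ≅ Z^5.

∂_1: C_1 → C_0 maps an edge to its endpoints' difference, ∂[p,q] = q − p. For instance
  ∂ce = e − c.
The 5×5 boundary matrix has rank 4 and Smith normal form diag(1,1,1,1).

From H_k ≅ ker(∂_k) / im(∂_{k+1}) we obtain:

  H_0: rank C_0 − rank ∂_1 = 5 − 4 = 1, and the invariant factors of ∂_1 are all 1, so H_0 ≅ Z.
  H_1: rank ker ∂_1 − rank ∂_2 = (5 − 4) − 0 = 1, and there is no ∂_2, so H_1 ≅ Z.

As a check, the Euler characteristic is 5 − 5 = 0, which agrees with 1 − 1 = 0.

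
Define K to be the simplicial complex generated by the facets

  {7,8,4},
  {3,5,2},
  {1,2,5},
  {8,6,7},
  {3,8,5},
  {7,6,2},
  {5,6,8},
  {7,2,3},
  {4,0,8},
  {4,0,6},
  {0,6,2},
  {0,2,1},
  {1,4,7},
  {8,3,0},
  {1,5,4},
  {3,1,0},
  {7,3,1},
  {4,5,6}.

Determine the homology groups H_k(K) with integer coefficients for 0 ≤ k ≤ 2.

Fix the vertex order 0 < 1 < 2 < 3 < 4 < 5 < 6 < 7 < 8 and write every simplex with vertices in increasing order. Then dim K = 2 and the simplices of K are:

  0-simplices (9): [0], [1], [2], [3], [4], [5], [6], [7], [8]
  1-simplices (27): (27 of them)
  2-simplices (18): [0,1,2], [0,1,3], [0,2,6], [0,3,8], [0,4,6], [0,4,8], [1,2,5], [1,3,7], [1,4,5], [1,4,7], [2,3,5], [2,3,7], [2,6,7], [3,5,8], [4,5,6], [4,7,8], [5,6,8], [6,7,8]

Hence C_0 ≅ Z^9, C_1 ≅ Z^27, C_2 ≅ Z^18.

The boundary map ∂_1: C_1 → C_0 sends each edge [p,q] (with p < q) to q − p. For instance
  ∂[0,6] = [6] − [0].
This gives a 9×27 integer matrix of rank 8; reducing to Smith normal form yields diagonal entries (1,1,1,1,1,1,1,1).

∂_2: C_2 → C_1 maps a triangle to the signed sum of its edges. For instance
  ∂[1,4,7] = [4,7] − [1,7] + [1,4],
  ∂[2,6,7] = [6,7] − [2,7] + [2,6].
As a 27×18 matrix over Z this has rank 18, with invariant factors (1,1,1,1,1,1,1,1,1,1,1,1,1,1,1,1,1,2).

Reading off H_k = ker ∂_k / im ∂_{k+1}:

  H_0: rank C_0 − rank ∂_1 = 9 − 8 = 1, and the invariant factors of ∂_1 are all 1, so H_0 ≅ Z.
  H_1: rank ker ∂_1 − rank ∂_2 = (27 − 8) − 18 = 1, and ∂_2 has invariant factor 2 > 1, so H_1 ≅ Z ⊕ Z_2.
  H_2: rank ker ∂_2 − rank ∂_3 = (18 − 18) − 0 = 0, and there is no ∂_3, so H_2 ≅ 0.

(K is a triangulation of the Klein bottle.)

H_0 = Z,  H_1 = Z ⊕ Z_2,  H_2 = 0.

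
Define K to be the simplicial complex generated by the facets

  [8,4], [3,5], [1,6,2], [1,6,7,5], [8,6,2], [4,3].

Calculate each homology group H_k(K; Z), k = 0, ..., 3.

H_0 ≅ Z,  H_1 ≅ Z,  H_2 = 0,  H_3 = 0.

We work with the vertex ordering 1 < 2 < 3 < 4 < 5 < 6 < 7 < 8. The simplices of K, each written with vertices in increasing order, are:

  0-simplices (8): [1], [2], [3], [4], [5], [6], [7], [8]
  1-simplices (13): [1,2], [1,5], [1,6], [1,7], [2,6], [2,8], [3,4], [3,5], [4,8], [5,6], [5,7], [6,7], [6,8]
  2-simplices (6): [1,2,6], [1,5,6], [1,5,7], [1,6,7], [2,6,8], [5,6,7]
  3-simplices (1): [1,5,6,7]

so the chain groups are C_0 ≅ Z^8, C_1 ≅ Z^13, C_2 ≅ Z^6, C_3 ≅ Z^1.

The boundary map ∂_1: C_1 → C_0 sends each edge [p,q] (with p < q) to q − p. For instance
  ∂[3,5] = [5] − [3].
As a 8×13 matrix over Z this has rank 7, with invariant factors (1,1,1,1,1,1,1).

The boundary map ∂_2: C_2 → C_1 acts by ∂[p,q,r] = [q,r] − [p,r] + [p,q]. For instance
  ∂[5,6,7] = [6,7] − [5,7] + [5,6],
  ∂[1,2,6] = [2,6] − [1,6] + [1,2].
The resulting 13×6 matrix has rank 5, and its Smith normal form has invariant factors (1,1,1,1,1).

Boundary ∂_3: C_3 → C_2 sends each 3-simplex σ to the alternating sum Σ_i (−1)^i (σ with its i-th vertex removed). For instance
  ∂[1,5,6,7] = [5,6,7] − [1,6,7] + [1,5,7] − [1,5,6].
As a 6×1 matrix over Z this has rank 1, with invariant factors (1).

Reading off H_k = ker ∂_k / im ∂_{k+1}:

  H_0: rank C_0 − rank ∂_1 = 8 − 7 = 1, and the invariant factors of ∂_1 are all 1, so H_0 = Z.
  H_1: rank ker ∂_1 − rank ∂_2 = (13 − 7) − 5 = 1, and the invariant factors of ∂_2 are all 1, so H_1 = Z.
  H_2: rank ker ∂_2 − rank ∂_3 = (6 − 5) − 1 = 0, and the invariant factors of ∂_3 are all 1, so H_2 = 0.
  H_3: rank ker ∂_3 − rank ∂_4 = (1 − 1) − 0 = 0, and there is no ∂_4, so H_3 = 0.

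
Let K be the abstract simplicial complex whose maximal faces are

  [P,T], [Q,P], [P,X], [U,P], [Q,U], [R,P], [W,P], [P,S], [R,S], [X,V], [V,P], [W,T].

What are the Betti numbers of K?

b_0 = 1, b_1 = 4.

Fix the vertex order P < Q < R < S < T < U < V < W < X and write every simplex with vertices in increasing order. Then dim K = 1 and the simplices of K are:

  0-simplices (9): P, Q, R, S, T, U, V, W, X
  1-simplices (12): PQ, PR, PS, PT, PU, PV, PW, PX, QU, RS, TW, VX

Hence C_0 ≅ Z^9, C_1 ≅ Z^12.

The boundary map ∂_1: C_1 → C_0 maps an edge to its endpoints' difference, ∂[p,q] = q − p. For instance
  ∂PS = S − P.
As a 9×12 matrix over Z this has rank 8, with invariant factors (1,1,1,1,1,1,1,1).

Reading off H_k = ker ∂_k / im ∂_{k+1}:

  H_0: rank C_0 − rank ∂_1 = 9 − 8 = 1, and the invariant factors of ∂_1 are all 1, so H_0 = Z.
  H_1: rank ker ∂_1 − rank ∂_2 = (12 − 8) − 0 = 4, and there is no ∂_2, so H_1 = Z^4.

Hence the Betti numbers are b_0 = 1, b_1 = 4.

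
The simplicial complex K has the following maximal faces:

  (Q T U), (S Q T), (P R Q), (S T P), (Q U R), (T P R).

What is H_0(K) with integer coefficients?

Fix the vertex order P < Q < R < S < T < U and write every simplex with vertices in increasing order. Then dim K = 2 and the simplices of K are:

  0-simplices (6): P, Q, R, S, T, U
  1-simplices (12): PQ, PR, PS, PT, QR, QS, QT, QU, RT, RU, ST, TU
  2-simplices (6): PQR, PRT, PST, QRU, QST, QTU

giving chain groups C_0 ≅ Z^6, C_1 ≅ Z^12, C_2 ≅ Z^6.

Boundary ∂_1: C_1 → C_0 sends each edge [p,q] (with p < q) to q − p. For instance
  ∂RT = T − R.
This gives a 6×12 integer matrix of rank 5; reducing to Smith normal form yields diagonal entries (1,1,1,1,1).

Boundary ∂_2: C_2 → C_1 sends each 2-simplex [p,q,r] to [q,r] − [p,r] + [p,q]. For instance
  ∂QRU = RU − QU + QR,
  ∂PST = ST − PT + PS.
The resulting 12×6 matrix has rank 6, and its Smith normal form has invariant factors (1,1,1,1,1,1).

Now H_k = ker ∂_k / im ∂_{k+1}, so:

  H_0: rank C_0 − rank ∂_1 = 6 − 5 = 1, and the invariant factors of ∂_1 are all 1, so H_0 = Z.

(K is a triangulation of the cylinder S^1 x I.)

H_0 = Z.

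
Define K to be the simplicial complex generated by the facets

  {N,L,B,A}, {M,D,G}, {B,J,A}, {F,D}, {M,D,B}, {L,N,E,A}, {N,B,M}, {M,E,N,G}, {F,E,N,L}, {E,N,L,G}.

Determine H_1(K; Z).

H_1 = Z.

Order the vertices as A < B < D < E < F < G < J < L < M < N. Listing each simplex with vertices in this order, K has dimension 3 with simplices:

  0-simplices (10): A, B, D, E, F, G, J, L, M, N
  1-simplices (25): AB, AE, AJ, AL, AN, BD, BJ, BL, BM, BN, DF, DG, DM, EF, EG, EL, EM, EN, FL, FN, GL, GM, GN, LN, MN
  2-simplices (20): ABJ, ABL, ABN, AEL, AEN, ALN, BDM, BLN, BMN, DGM, EFL, EFN, EGL, EGM, EGN, ELN, EMN, FLN, GLN, GMN
  3-simplices (5): ABLN, AELN, EFLN, EGLN, EGMN

Hence C_0 ≅ Z^10, C_1 ≅ Z^25, C_2 ≅ Z^20, C_3 ≅ Z^5.

∂_1: C_1 → C_0 maps an edge to its endpoints' difference, ∂[p,q] = q − p. For instance
  ∂BD = D − B.
This gives a 10×25 integer matrix of rank 9; reducing to Smith normal form yields diagonal entries (1,1,1,1,1,1,1,1,1).

∂_2: C_2 → C_1 acts by ∂[p,q,r] = [q,r] − [p,r] + [p,q]. For instance
  ∂DGM = GM − DM + DG,
  ∂ELN = LN − EN + EL.
As a 25×20 matrix over Z this has rank 15, with invariant factors (1,1,1,1,1,1,1,1,1,1,1,1,1,1,1).

∂_3: C_3 → C_2 sends each 3-simplex σ to the alternating sum Σ_i (−1)^i (σ with its i-th vertex removed). For instance
  ∂EFLN = FLN − ELN + EFN − EFL,
  ∂AELN = ELN − ALN + AEN − AEL.
The 20×5 boundary matrix has rank 5 and Smith normal form diag(1,1,1,1,1).

Now H_k = ker ∂_k / im ∂_{k+1}, so:

  H_1: rank ker ∂_1 − rank ∂_2 = (25 − 9) − 15 = 1, and the invariant factors of ∂_2 are all 1, so H_1 ≅ Z.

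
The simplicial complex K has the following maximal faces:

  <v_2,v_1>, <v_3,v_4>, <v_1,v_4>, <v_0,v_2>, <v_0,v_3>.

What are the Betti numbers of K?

b_0 = 1, b_1 = 1.

We work with the vertex ordering v_0 < v_1 < v_2 < v_3 < v_4. The simplices of K, each written with vertices in increasing order, are:

  0-simplices (5): [v_0], [v_1], [v_2], [v_3], [v_4]
  1-simplices (5): [v_0,v_2], [v_0,v_3], [v_1,v_2], [v_1,v_4], [v_3,v_4]

giving chain groups C_0 ≅ Z^5, C_1 ≅ Z^5.

The boundary map ∂_1: C_1 → C_0 sends each edge [p,q] (with p < q) to q − p. For instance
  ∂[v_1,v_2] = [v_2] − [v_1].
The resulting 5×5 matrix has rank 4, and its Smith normal form has invariant factors (1,1,1,1).

Computing H_k = (kernel of ∂_k) / (image of ∂_{k+1}):

  H_0: rank C_0 − rank ∂_1 = 5 − 4 = 1, and the invariant factors of ∂_1 are all 1, so H_0 = Z.
  H_1: rank ker ∂_1 − rank ∂_2 = (5 − 4) − 0 = 1, and there is no ∂_2, so H_1 = Z.

Hence the Betti numbers are b_0 = 1, b_1 = 1.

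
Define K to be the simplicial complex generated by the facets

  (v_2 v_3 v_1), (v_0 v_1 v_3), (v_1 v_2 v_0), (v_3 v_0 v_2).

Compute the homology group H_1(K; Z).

Take the total order v_0 < v_1 < v_2 < v_3 on the vertex set. Then K (dimension 2) consists of the simplices:

  0-simplices (4): [v_0], [v_1], [v_2], [v_3]
  1-simplices (6): [v_0,v_1], [v_0,v_2], [v_0,v_3], [v_1,v_2], [v_1,v_3], [v_2,v_3]
  2-simplices (4): [v_0,v_1,v_2], [v_0,v_1,v_3], [v_0,v_2,v_3], [v_1,v_2,v_3]

giving chain groups C_0 ≅ Z^4, C_1 ≅ Z^6, C_2 ≅ Z^4.

∂_1: C_1 → C_0 is given by ∂[p,q] = [q] − [p]. For instance
  ∂[v_0,v_2] = [v_2] − [v_0].
This gives a 4×6 integer matrix of rank 3; reducing to Smith normal form yields diagonal entries (1,1,1).

∂_2: C_2 → C_1 sends each 2-simplex [p,q,r] to [q,r] − [p,r] + [p,q]. For instance
  ∂[v_0,v_1,v_2] = [v_1,v_2] − [v_0,v_2] + [v_0,v_1],
  ∂[v_0,v_2,v_3] = [v_2,v_3] − [v_0,v_3] + [v_0,v_2].
This gives a 6×4 integer matrix of rank 3; reducing to Smith normal form yields diagonal entries (1,1,1).

From H_k ≅ ker(∂_k) / im(∂_{k+1}) we obtain:

  H_1: rank ker ∂_1 − rank ∂_2 = (6 − 3) − 3 = 0, and the invariant factors of ∂_2 are all 1, so H_1 ≅ 0.

(K is a triangulation of the 2-sphere S^2.)

H_1 ≅ 0.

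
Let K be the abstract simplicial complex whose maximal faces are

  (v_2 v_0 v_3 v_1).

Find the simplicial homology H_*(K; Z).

H_0 = Z,  H_1 = 0,  H_2 = 0,  H_3 = 0.

Order the vertices as v_0 < v_1 < v_2 < v_3. Listing each simplex with vertices in this order, K has dimension 3 with simplices:

  0-simplices (4): [v_0], [v_1], [v_2], [v_3]
  1-simplices (6): [v_0,v_1], [v_0,v_2], [v_0,v_3], [v_1,v_2], [v_1,v_3], [v_2,v_3]
  2-simplices (4): [v_0,v_1,v_2], [v_0,v_1,v_3], [v_0,v_2,v_3], [v_1,v_2,v_3]
  3-simplices (1): [v_0,v_1,v_2,v_3]

Hence C_0 ≅ Z^4, C_1 ≅ Z^6, C_2 ≅ Z^4, C_3 ≅ Z^1.

Boundary ∂_1: C_1 → C_0 maps an edge to its endpoints' difference, ∂[p,q] = q − p.
The 4×6 boundary matrix has rank 3 and Smith normal form diag(1,1,1).

The boundary map ∂_2: C_2 → C_1 maps a triangle to the signed sum of its edges. For instance
  ∂[v_1,v_2,v_3] = [v_2,v_3] − [v_1,v_3] + [v_1,v_2],
  ∂[v_0,v_2,v_3] = [v_2,v_3] − [v_0,v_3] + [v_0,v_2].
As a 6×4 matrix over Z this has rank 3, with invariant factors (1,1,1).

Boundary ∂_3: C_3 → C_2 sends each 3-simplex σ to the alternating sum Σ_i (−1)^i (σ with its i-th vertex removed). For instance
  ∂[v_0,v_1,v_2,v_3] = [v_1,v_2,v_3] − [v_0,v_2,v_3] + [v_0,v_1,v_3] − [v_0,v_1,v_2].
As a 4×1 matrix over Z this has rank 1, with invariant factors (1).

From H_k ≅ ker(∂_k) / im(∂_{k+1}) we obtain:

  H_0: rank C_0 − rank ∂_1 = 4 − 3 = 1, and the invariant factors of ∂_1 are all 1, so H_0 ≅ Z.
  H_1: rank ker ∂_1 − rank ∂_2 = (6 − 3) − 3 = 0, and the invariant factors of ∂_2 are all 1, so H_1 ≅ 0.
  H_2: rank ker ∂_2 − rank ∂_3 = (4 − 3) − 1 = 0, and the invariant factors of ∂_3 are all 1, so H_2 ≅ 0.
  H_3: rank ker ∂_3 − rank ∂_4 = (1 − 1) − 0 = 0, and there is no ∂_4, so H_3 ≅ 0.

(K is a triangulation of the 3-simplex.)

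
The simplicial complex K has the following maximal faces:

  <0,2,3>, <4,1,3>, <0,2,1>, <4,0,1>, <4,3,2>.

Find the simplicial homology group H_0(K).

H_0 = Z.

We work with the vertex ordering 0 < 1 < 2 < 3 < 4. The simplices of K, each written with vertices in increasing order, are:

  0-simplices (5): [0], [1], [2], [3], [4]
  1-simplices (10): [0,1], [0,2], [0,3], [0,4], [1,2], [1,3], [1,4], [2,3], [2,4], [3,4]
  2-simplices (5): [0,1,2], [0,1,4], [0,2,3], [1,3,4], [2,3,4]

so the chain groups are C_0 ≅ Z^5, C_1 ≅ Z^10, C_2 ≅ Z^5.

∂_1: C_1 → C_0 sends each edge [p,q] (with p < q) to q − p.
This gives a 5×10 integer matrix of rank 4; reducing to Smith normal form yields diagonal entries (1,1,1,1).

The boundary map ∂_2: C_2 → C_1 acts by ∂[p,q,r] = [q,r] − [p,r] + [p,q]. For instance
  ∂[2,3,4] = [3,4] − [2,4] + [2,3],
  ∂[0,1,2] = [1,2] − [0,2] + [0,1].
The 10×5 boundary matrix has rank 5 and Smith normal form diag(1,1,1,1,1).

Now H_k = ker ∂_k / im ∂_{k+1}, so:

  H_0: rank C_0 − rank ∂_1 = 5 − 4 = 1, and the invariant factors of ∂_1 are all 1, so H_0 = Z.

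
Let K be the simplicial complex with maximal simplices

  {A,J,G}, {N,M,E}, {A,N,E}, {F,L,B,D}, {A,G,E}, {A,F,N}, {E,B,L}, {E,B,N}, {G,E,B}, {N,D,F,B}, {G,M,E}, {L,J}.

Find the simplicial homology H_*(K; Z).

H_0 ≅ Z,  H_1 ≅ Z,  H_2 = 0,  H_3 = 0.

Fix the vertex order A < B < D < E < F < G < J < L < M < N and write every simplex with vertices in increasing order. Then dim K = 3 and the simplices of K are:

  0-simplices (10): A, B, D, E, F, G, J, L, M, N
  1-simplices (24): AE, AF, AG, AJ, AN, BD, BE, BF, BG, BL, BN, DF, DL, DN, EG, EL, EM, EN, FL, FN, GJ, GM, JL, MN
  2-simplices (16): AEG, AEN, AFN, AGJ, BDF, BDL, BDN, BEG, BEL, BEN, BFL, BFN, DFL, DFN, EGM, EMN
  3-simplices (2): BDFL, BDFN

Hence C_0 ≅ Z^10, C_1 ≅ Z^24, C_2 ≅ Z^16, C_3 ≅ Z^2.

∂_1: C_1 → C_0 maps an edge to its endpoints' difference, ∂[p,q] = q − p. For instance
  ∂EL = L − E.
This gives a 10×24 integer matrix of rank 9; reducing to Smith normal form yields diagonal entries (1,1,1,1,1,1,1,1,1).

∂_2: C_2 → C_1 maps a triangle to the signed sum of its edges. For instance
  ∂BFN = FN − BN + BF,
  ∂BEL = EL − BL + BE.
This gives a 24×16 integer matrix of rank 14; reducing to Smith normal form yields diagonal entries (1,1,1,1,1,1,1,1,1,1,1,1,1,1).

The boundary map ∂_3: C_3 → C_2 sends each 3-simplex σ to the alternating sum Σ_i (−1)^i (σ with its i-th vertex removed). For instance
  ∂BDFN = DFN − BFN + BDN − BDF,
  ∂BDFL = DFL − BFL + BDL − BDF.
As a 16×2 matrix over Z this has rank 2, with invariant factors (1,1).

Reading off H_k = ker ∂_k / im ∂_{k+1}:

  H_0: rank C_0 − rank ∂_1 = 10 − 9 = 1, and the invariant factors of ∂_1 are all 1, so H_0 ≅ Z.
  H_1: rank ker ∂_1 − rank ∂_2 = (24 − 9) − 14 = 1, and the invariant factors of ∂_2 are all 1, so H_1 ≅ Z.
  H_2: rank ker ∂_2 − rank ∂_3 = (16 − 14) − 2 = 0, and the invariant factors of ∂_3 are all 1, so H_2 ≅ 0.
  H_3: rank ker ∂_3 − rank ∂_4 = (2 − 2) − 0 = 0, and there is no ∂_4, so H_3 ≅ 0.

As a check, the Euler characteristic is 10 − 24 + 16 − 2 = 0, which agrees with 1 − 1 + 0 − 0 = 0.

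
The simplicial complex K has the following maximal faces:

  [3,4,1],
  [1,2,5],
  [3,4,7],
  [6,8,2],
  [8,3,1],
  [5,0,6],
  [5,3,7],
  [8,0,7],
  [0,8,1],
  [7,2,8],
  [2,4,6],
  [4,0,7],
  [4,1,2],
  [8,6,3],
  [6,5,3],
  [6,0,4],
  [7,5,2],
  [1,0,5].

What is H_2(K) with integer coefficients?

H_2 ≅ Z.

Take the total order 0 < 1 < 2 < 3 < 4 < 5 < 6 < 7 < 8 on the vertex set. Then K (dimension 2) consists of the simplices:

  0-simplices (9): [0], [1], [2], [3], [4], [5], [6], [7], [8]
  1-simplices (27): (27 of them)
  2-simplices (18): [0,1,5], [0,1,8], [0,4,6], [0,4,7], [0,5,6], [0,7,8], [1,2,4], [1,2,5], [1,3,4], [1,3,8], [2,4,6], [2,5,7], [2,6,8], [2,7,8], [3,4,7], [3,5,6], [3,5,7], [3,6,8]

giving chain groups C_0 ≅ Z^9, C_1 ≅ Z^27, C_2 ≅ Z^18.

Boundary ∂_1: C_1 → C_0 maps an edge to its endpoints' difference, ∂[p,q] = q − p.
The 9×27 boundary matrix has rank 8 and Smith normal form diag(1,1,1,1,1,1,1,1).

The boundary map ∂_2: C_2 → C_1 maps a triangle to the signed sum of its edges. For instance
  ∂[3,6,8] = [6,8] − [3,8] + [3,6],
  ∂[3,5,6] = [5,6] − [3,6] + [3,5].
As a 27×18 matrix over Z this has rank 17, with invariant factors (1,1,1,1,1,1,1,1,1,1,1,1,1,1,1,1,1).

From H_k ≅ ker(∂_k) / im(∂_{k+1}) we obtain:

  H_2: rank ker ∂_2 − rank ∂_3 = (18 − 17) − 0 = 1, and there is no ∂_3, so H_2 = Z.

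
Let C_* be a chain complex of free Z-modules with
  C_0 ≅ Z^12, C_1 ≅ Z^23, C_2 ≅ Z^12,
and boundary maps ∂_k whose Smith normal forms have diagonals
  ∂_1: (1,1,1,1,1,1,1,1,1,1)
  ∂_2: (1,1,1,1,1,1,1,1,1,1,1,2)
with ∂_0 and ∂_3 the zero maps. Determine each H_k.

H_0: b_0 = 12 − 0 − 10 = 2; torsion from ∂_1 factors > 1: none. So H_0 ≅ Z^2.
H_1: b_1 = 23 − 10 − 12 = 1; torsion from ∂_2 factors > 1: [2]. So H_1 ≅ Z ⊕ Z/2.
H_2: b_2 = 12 − 12 − 0 = 0; torsion from ∂_3 factors > 1: none. So H_2 ≅ 0.

H_0 ≅ Z^2,  H_1 ≅ Z ⊕ Z/2,  H_2 = 0.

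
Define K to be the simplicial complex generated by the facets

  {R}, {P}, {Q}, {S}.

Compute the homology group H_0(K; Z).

We work with the vertex ordering P < Q < R < S. The simplices of K, each written with vertices in increasing order, are:

  0-simplices (4): P, Q, R, S

giving chain groups C_0 ≅ Z^4.

Now H_k = ker ∂_k / im ∂_{k+1}, so:

  H_0: rank C_0 − rank ∂_1 = 4 − 0 = 4, and there is no ∂_1, so H_0 ≅ Z^4.

(K is a triangulation of a set of 4 points.)

H_0 = Z^4.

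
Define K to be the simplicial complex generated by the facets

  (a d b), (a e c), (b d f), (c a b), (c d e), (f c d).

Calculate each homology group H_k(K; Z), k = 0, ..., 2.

H_0 ≅ Z,  H_1 ≅ Z,  H_2 = 0.

Take the total order a < b < c < d < e < f on the vertex set. Then K (dimension 2) consists of the simplices:

  0-simplices (6): a, b, c, d, e, f
  1-simplices (12): ab, ac, ad, ae, bc, bd, bf, cd, ce, cf, de, df
  2-simplices (6): abc, abd, ace, bdf, cde, cdf

Hence C_0 ≅ Z^6, C_1 ≅ Z^12, C_2 ≅ Z^6.

Boundary ∂_1: C_1 → C_0 is given by ∂[p,q] = [q] − [p]. For instance
  ∂ae = e − a.
The 6×12 boundary matrix has rank 5 and Smith normal form diag(1,1,1,1,1).

∂_2: C_2 → C_1 acts by ∂[p,q,r] = [q,r] − [p,r] + [p,q]. For instance
  ∂abd = bd − ad + ab,
  ∂abc = bc − ac + ab.
The resulting 12×6 matrix has rank 6, and its Smith normal form has invariant factors (1,1,1,1,1,1).

Reading off H_k = ker ∂_k / im ∂_{k+1}:

  H_0: rank C_0 − rank ∂_1 = 6 − 5 = 1, and the invariant factors of ∂_1 are all 1, so H_0 = Z.
  H_1: rank ker ∂_1 − rank ∂_2 = (12 − 5) − 6 = 1, and the invariant factors of ∂_2 are all 1, so H_1 = Z.
  H_2: rank ker ∂_2 − rank ∂_3 = (6 − 6) − 0 = 0, and there is no ∂_3, so H_2 = 0.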